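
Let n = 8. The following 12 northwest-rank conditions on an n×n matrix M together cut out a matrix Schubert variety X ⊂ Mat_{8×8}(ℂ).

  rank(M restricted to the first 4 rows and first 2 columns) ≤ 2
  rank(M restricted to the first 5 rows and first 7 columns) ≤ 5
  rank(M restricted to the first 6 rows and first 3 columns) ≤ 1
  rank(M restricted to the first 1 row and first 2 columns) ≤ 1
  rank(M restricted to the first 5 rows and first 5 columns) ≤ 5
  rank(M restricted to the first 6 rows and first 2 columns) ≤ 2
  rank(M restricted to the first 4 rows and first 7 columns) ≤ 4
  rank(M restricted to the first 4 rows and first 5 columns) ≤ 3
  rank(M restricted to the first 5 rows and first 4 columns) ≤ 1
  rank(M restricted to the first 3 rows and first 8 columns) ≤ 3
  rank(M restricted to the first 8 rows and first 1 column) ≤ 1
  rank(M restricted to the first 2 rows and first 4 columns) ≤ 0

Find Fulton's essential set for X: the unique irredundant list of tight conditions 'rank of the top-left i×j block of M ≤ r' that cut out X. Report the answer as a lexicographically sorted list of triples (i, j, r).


Recovering R(i,j) via the rank-extension bound from the 12 conditions:

  R[1]: 0, 0, 0, 0, 1, 1, 1, 1
  R[2]: 0, 0, 0, 0, 1, 2, 2, 2
  R[3]: 1, 1, 1, 1, 2, 3, 3, 3
  R[4]: 1, 1, 1, 1, 2, 3, 4, 4
  R[5]: 1, 1, 1, 1, 2, 3, 4, 5
  R[6]: 1, 1, 1, 2, 3, 4, 5, 6
  R[7]: 1, 2, 2, 3, 4, 5, 6, 7
  R[8]: 1, 2, 3, 4, 5, 6, 7, 8

hence w(1..8) = (5, 6, 1, 7, 8, 4, 2, 3).

Rothe diagram D(w) (16 cells), 3 SE-corners (essential conditions):

[(2, 4, 0), (5, 4, 1), (6, 3, 1)]


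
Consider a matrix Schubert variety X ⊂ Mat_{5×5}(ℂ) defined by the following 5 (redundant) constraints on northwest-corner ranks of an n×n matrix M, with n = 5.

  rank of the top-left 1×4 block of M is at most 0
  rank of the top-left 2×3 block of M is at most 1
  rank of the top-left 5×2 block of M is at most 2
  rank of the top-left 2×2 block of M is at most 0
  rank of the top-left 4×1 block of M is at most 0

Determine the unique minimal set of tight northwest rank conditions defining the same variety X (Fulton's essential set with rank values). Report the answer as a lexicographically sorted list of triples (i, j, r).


Computing R[i][j] = min implied NW-rank bound (n=5, 5 conditions):

  i=1: 0, 0, 0, 0, 1
  i=2: 0, 0, 1, 1, 2
  i=3: 0, 1, 2, 2, 3
  i=4: 0, 1, 2, 3, 4
  i=5: 1, 2, 3, 4, 5

so w = (5, 3, 2, 4, 1).

D(w) has 8 cells with 3 SE-corners; essential set:

[(1, 4, 0), (2, 2, 0), (4, 1, 0)]


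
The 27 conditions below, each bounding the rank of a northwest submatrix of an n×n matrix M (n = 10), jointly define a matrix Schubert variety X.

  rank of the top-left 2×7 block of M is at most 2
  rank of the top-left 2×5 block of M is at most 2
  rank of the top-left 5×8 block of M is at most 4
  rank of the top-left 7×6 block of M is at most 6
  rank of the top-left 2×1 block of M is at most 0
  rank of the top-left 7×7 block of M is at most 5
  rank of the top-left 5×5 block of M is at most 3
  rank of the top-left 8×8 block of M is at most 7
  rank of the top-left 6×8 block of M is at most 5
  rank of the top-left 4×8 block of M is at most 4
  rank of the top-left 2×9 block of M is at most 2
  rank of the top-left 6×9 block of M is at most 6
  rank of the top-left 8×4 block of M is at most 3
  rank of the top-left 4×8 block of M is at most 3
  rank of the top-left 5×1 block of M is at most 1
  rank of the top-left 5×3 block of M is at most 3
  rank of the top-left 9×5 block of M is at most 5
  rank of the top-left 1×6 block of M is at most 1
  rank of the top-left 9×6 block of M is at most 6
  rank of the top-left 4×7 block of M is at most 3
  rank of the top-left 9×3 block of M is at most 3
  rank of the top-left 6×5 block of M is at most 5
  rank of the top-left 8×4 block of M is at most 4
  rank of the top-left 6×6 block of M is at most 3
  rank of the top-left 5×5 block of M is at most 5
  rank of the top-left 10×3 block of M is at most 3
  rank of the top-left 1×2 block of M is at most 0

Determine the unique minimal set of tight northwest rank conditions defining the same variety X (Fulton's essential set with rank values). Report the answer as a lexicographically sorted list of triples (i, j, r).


Computing R[i][j] = min implied NW-rank bound (n=10, 27 conditions):

  row 1: 0 0 1 1 1 1 1 1 1 1
  row 2: 0 1 2 2 2 2 2 2 2 2
  row 3: 1 2 3 3 3 3 3 3 3 3
  row 4: 1 2 3 3 3 3 3 3 4 4
  row 5: 1 2 3 3 3 3 4 4 5 5
  row 6: 1 2 3 3 3 3 4 5 6 6
  row 7: 1 2 3 3 4 4 5 6 7 7
  row 8: 1 2 3 3 4 5 6 7 8 8
  row 9: 1 2 3 4 5 6 7 8 9 9
  row 10: 1 2 3 4 5 6 7 8 9 10

the unique w with this rank table is (3, 2, 1, 9, 7, 8, 5, 6, 4, 10).

Fulton essential set (5 of the 16 Rothe cells):

[(1, 2, 0), (2, 1, 0), (4, 8, 3), (6, 6, 3), (8, 4, 3)]


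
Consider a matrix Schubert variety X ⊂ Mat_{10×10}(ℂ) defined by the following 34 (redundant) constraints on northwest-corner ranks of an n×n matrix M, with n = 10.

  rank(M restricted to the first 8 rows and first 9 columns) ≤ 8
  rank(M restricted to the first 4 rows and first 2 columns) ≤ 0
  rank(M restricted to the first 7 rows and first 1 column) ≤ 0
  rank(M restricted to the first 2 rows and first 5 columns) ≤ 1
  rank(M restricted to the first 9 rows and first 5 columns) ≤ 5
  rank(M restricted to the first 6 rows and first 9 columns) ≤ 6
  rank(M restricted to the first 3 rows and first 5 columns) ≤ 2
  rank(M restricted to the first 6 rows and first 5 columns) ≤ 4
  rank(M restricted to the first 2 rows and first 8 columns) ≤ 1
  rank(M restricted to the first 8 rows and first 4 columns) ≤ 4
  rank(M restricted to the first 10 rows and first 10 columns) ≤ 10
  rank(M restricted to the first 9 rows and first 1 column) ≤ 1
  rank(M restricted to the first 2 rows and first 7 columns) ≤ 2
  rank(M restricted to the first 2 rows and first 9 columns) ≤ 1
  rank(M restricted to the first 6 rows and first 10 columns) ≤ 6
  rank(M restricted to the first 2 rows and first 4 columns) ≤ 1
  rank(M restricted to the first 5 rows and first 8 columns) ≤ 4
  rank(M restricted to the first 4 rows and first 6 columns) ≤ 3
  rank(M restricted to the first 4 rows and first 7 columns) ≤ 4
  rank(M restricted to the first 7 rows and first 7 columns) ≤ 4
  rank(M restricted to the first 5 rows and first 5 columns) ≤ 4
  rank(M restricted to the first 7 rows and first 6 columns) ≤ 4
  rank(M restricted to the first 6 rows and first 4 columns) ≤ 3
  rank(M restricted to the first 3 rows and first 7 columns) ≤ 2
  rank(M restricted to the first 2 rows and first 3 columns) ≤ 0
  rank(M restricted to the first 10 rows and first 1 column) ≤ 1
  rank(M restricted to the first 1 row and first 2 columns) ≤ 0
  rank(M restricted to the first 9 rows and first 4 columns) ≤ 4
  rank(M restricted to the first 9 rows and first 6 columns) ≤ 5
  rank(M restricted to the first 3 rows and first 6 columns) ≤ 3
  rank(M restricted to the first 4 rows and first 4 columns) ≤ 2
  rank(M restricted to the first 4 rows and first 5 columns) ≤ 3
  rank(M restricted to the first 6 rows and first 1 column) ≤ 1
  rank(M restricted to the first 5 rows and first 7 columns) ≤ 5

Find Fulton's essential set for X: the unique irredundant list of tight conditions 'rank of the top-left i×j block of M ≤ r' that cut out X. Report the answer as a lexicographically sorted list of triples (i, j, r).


Computing R[i][j] = min implied NW-rank bound (n=10, 34 conditions):

  row 1: 0 | 0 | 0 | 1 | 1 | 1 | 1 | 1 | 1 | 1
  row 2: 0 | 0 | 0 | 1 | 1 | 1 | 1 | 1 | 1 | 2
  row 3: 0 | 0 | 1 | 2 | 2 | 2 | 2 | 2 | 2 | 3
  row 4: 0 | 0 | 1 | 2 | 3 | 3 | 3 | 3 | 3 | 4
  row 5: 0 | 1 | 2 | 3 | 4 | 4 | 4 | 4 | 4 | 5
  row 6: 0 | 1 | 2 | 3 | 4 | 4 | 4 | 5 | 5 | 6
  row 7: 0 | 1 | 2 | 3 | 4 | 4 | 4 | 5 | 6 | 7
  row 8: 1 | 2 | 3 | 4 | 5 | 5 | 5 | 6 | 7 | 8
  row 9: 1 | 2 | 3 | 4 | 5 | 5 | 6 | 7 | 8 | 9
  row 10: 1 | 2 | 3 | 4 | 5 | 6 | 7 | 8 | 9 | 10

reading off 1-entries of Δ²R: w = (4, 10, 3, 5, 2, 8, 9, 1, 7, 6).

ℓ(w)=23; the 6 essential cells (i,j,r):

[(2, 3, 0), (2, 9, 1), (4, 2, 0), (7, 1, 0), (7, 7, 4), (9, 6, 5)]


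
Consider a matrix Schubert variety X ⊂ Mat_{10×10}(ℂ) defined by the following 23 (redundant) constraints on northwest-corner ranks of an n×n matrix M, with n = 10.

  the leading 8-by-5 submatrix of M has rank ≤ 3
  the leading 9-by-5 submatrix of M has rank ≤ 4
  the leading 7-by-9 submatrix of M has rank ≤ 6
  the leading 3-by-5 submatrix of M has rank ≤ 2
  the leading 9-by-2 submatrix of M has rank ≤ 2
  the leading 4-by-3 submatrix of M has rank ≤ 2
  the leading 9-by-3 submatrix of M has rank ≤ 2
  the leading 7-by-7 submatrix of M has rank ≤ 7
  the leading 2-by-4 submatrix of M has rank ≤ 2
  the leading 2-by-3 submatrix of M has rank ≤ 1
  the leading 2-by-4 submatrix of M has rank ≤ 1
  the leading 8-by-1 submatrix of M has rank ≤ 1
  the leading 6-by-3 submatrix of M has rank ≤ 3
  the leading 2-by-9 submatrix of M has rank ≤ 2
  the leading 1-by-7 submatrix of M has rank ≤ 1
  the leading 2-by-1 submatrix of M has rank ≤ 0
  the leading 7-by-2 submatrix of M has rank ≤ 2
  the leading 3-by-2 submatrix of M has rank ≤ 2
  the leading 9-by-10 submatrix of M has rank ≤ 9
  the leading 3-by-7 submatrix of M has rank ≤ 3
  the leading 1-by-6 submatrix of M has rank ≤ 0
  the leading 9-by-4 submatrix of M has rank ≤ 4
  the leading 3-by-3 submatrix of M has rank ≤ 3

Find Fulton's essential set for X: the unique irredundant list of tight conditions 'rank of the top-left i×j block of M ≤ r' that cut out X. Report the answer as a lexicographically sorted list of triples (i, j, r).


Recovering R(i,j) via the rank-extension bound from the 23 conditions:

  row 1: 0  0  0  0  0  0  1  1  1  1
  row 2: 0  1  1  1  1  1  2  2  2  2
  row 3: 1  2  2  2  2  2  3  3  3  3
  row 4: 1  2  2  3  3  3  4  4  4  4
  row 5: 1  2  2  3  3  4  5  5  5  5
  row 6: 1  2  2  3  3  4  5  6  6  6
  row 7: 1  2  2  3  3  4  5  6  6  7
  row 8: 1  2  2  3  3  4  5  6  7  8
  row 9: 1  2  2  3  4  5  6  7  8  9
  row 10: 1  2  3  4  5  6  7  8  9  10

so w = (7, 2, 1, 4, 6, 8, 10, 9, 5, 3).

D(w) has 18 cells with 5 SE-corners; essential set:

[(1, 6, 0), (2, 1, 0), (7, 9, 6), (8, 5, 3), (9, 3, 2)]


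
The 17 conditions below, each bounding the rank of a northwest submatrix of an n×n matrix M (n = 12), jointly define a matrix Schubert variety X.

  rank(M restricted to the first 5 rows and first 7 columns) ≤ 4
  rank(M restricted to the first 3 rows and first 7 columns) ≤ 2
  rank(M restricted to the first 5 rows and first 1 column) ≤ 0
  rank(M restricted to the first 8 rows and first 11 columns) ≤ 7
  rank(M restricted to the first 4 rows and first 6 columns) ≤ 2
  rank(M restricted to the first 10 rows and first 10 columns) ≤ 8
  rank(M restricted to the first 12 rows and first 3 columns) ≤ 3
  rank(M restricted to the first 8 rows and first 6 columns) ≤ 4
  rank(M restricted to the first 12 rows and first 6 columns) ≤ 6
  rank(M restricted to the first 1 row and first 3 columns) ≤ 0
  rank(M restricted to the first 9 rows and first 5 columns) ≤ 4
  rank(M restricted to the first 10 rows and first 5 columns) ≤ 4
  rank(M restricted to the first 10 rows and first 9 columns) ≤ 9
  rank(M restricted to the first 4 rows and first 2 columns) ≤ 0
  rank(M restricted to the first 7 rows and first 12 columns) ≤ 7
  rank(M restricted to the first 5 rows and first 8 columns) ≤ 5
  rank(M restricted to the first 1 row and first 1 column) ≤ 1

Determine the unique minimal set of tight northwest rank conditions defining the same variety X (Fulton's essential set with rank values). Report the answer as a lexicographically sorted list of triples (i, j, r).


The tightest implied rank at each (i,j), from the 17 conditions:

  0, 0, 0, 1, 1, 1, 1, 1, 1, 1, 1, 1
  0, 0, 1, 2, 2, 2, 2, 2, 2, 2, 2, 2
  0, 0, 1, 2, 2, 2, 2, 3, 3, 3, 3, 3
  0, 0, 1, 2, 2, 2, 3, 4, 4, 4, 4, 4
  0, 1, 2, 3, 3, 3, 4, 5, 5, 5, 5, 5
  1, 2, 3, 4, 4, 4, 5, 6, 6, 6, 6, 6
  1, 2, 3, 4, 4, 4, 5, 6, 7, 7, 7, 7
  1, 2, 3, 4, 4, 4, 5, 6, 7, 7, 7, 8
  1, 2, 3, 4, 4, 5, 6, 7, 8, 8, 8, 9
  1, 2, 3, 4, 4, 5, 6, 7, 8, 8, 9, 10
  1, 2, 3, 4, 5, 6, 7, 8, 9, 9, 10, 11
  1, 2, 3, 4, 5, 6, 7, 8, 9, 10, 11, 12

second differences of R give the permutation w = (4, 3, 8, 7, 2, 1, 9, 12, 6, 11, 5, 10).

9 SE-corners of the 24-cell Rothe diagram give Ess(w):

[(1, 3, 0), (3, 7, 2), (4, 2, 0), (4, 6, 2), (5, 1, 0), (8, 6, 4), (8, 11, 7), (10, 5, 4), (10, 10, 8)]


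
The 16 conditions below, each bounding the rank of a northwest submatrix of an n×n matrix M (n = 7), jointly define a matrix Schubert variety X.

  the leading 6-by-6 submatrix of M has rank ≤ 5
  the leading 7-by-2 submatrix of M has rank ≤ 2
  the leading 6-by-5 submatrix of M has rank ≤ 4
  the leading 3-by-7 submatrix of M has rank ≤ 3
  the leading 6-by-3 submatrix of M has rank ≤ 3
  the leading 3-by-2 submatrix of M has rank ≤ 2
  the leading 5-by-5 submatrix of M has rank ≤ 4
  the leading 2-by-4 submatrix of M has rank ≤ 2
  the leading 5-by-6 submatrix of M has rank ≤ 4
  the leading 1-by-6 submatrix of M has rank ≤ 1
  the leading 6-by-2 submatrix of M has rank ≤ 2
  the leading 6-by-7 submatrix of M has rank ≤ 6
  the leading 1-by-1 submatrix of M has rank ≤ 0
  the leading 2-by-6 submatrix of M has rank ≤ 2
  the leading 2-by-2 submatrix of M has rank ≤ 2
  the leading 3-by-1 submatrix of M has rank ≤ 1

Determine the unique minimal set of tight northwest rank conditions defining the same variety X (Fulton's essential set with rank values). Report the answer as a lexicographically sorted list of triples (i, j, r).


The tightest implied rank at each (i,j), from the 16 conditions:

  0, 1, 1, 1, 1, 1, 1
  1, 2, 2, 2, 2, 2, 2
  1, 2, 3, 3, 3, 3, 3
  1, 2, 3, 4, 4, 4, 4
  1, 2, 3, 4, 4, 4, 5
  1, 2, 3, 4, 4, 5, 6
  1, 2, 3, 4, 5, 6, 7

reading off 1-entries of Δ²R: w = (2, 1, 3, 4, 7, 6, 5).

3 SE-corners of the 4-cell Rothe diagram give Ess(w):

[(1, 1, 0), (5, 6, 4), (6, 5, 4)]


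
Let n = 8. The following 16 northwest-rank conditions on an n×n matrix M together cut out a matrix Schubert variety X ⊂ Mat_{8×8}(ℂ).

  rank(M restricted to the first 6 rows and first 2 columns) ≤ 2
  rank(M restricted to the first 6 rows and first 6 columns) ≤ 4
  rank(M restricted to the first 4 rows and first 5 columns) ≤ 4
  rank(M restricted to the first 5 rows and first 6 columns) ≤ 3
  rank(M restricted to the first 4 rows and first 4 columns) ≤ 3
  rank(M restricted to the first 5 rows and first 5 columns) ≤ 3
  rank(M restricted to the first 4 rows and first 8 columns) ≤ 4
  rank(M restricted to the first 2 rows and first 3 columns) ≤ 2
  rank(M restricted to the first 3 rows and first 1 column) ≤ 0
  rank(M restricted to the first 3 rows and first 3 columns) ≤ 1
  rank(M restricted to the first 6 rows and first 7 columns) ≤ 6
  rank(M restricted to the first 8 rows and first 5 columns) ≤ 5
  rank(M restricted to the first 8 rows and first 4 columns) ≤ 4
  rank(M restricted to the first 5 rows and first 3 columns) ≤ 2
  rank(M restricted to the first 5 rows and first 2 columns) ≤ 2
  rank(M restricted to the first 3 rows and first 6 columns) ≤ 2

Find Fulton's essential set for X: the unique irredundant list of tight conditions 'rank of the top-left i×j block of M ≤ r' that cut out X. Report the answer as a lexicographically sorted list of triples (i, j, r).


Recovering R(i,j) via the rank-extension bound from the 16 conditions:

  R[1]: 0 1 1 1 1 1 1 1
  R[2]: 0 1 1 2 2 2 2 2
  R[3]: 0 1 1 2 2 2 3 3
  R[4]: 1 2 2 3 3 3 4 4
  R[5]: 1 2 2 3 3 3 4 5
  R[6]: 1 2 3 4 4 4 5 6
  R[7]: 1 2 3 4 5 5 6 7
  R[8]: 1 2 3 4 5 6 7 8

the unique w with this rank table is (2, 4, 7, 1, 8, 3, 5, 6).

Rothe diagram D(w) (10 cells), 5 SE-corners (essential conditions):

[(3, 1, 0), (3, 3, 1), (3, 6, 2), (5, 3, 2), (5, 6, 3)]


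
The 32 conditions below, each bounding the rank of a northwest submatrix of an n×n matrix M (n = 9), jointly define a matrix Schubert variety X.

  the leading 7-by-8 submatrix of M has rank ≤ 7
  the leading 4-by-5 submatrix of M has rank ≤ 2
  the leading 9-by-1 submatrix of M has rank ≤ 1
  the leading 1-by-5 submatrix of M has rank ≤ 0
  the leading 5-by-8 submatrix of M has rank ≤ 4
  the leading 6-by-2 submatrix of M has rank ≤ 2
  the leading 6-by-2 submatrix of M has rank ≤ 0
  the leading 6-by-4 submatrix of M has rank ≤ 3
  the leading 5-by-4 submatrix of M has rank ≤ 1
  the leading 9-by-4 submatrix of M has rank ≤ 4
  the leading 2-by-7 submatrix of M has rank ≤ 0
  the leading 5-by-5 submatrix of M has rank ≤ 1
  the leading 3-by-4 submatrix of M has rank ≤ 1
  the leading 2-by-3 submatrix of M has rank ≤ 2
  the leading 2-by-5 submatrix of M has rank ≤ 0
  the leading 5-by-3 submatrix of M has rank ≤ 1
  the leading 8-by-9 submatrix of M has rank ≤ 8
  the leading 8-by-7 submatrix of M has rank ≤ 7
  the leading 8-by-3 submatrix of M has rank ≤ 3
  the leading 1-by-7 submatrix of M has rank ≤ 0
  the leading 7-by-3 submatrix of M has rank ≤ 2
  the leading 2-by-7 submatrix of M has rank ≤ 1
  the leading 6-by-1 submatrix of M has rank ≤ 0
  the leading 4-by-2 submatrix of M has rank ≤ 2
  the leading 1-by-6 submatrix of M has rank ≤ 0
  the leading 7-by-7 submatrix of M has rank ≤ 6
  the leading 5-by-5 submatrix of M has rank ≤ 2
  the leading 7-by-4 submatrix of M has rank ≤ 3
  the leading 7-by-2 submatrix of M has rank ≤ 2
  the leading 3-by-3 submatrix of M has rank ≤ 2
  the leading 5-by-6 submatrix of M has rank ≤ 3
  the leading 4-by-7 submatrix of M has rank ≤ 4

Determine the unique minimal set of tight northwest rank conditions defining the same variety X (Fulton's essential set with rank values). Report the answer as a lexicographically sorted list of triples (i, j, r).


Propagating the 32 rank bounds to every northwest block:

  R[1]: 0, 0, 0, 0, 0, 0, 0, 1, 1
  R[2]: 0, 0, 0, 0, 0, 0, 0, 1, 2
  R[3]: 0, 0, 1, 1, 1, 1, 1, 2, 3
  R[4]: 0, 0, 1, 1, 1, 2, 2, 3, 4
  R[5]: 0, 0, 1, 1, 1, 2, 3, 4, 5
  R[6]: 0, 0, 1, 2, 2, 3, 4, 5, 6
  R[7]: 1, 1, 2, 3, 3, 4, 5, 6, 7
  R[8]: 1, 2, 3, 4, 4, 5, 6, 7, 8
  R[9]: 1, 2, 3, 4, 5, 6, 7, 8, 9

hence w(1..9) = (8, 9, 3, 6, 7, 4, 1, 2, 5).

D(w) has 26 cells with 3 SE-corners; essential set:

[(2, 7, 0), (5, 5, 1), (6, 2, 0)]


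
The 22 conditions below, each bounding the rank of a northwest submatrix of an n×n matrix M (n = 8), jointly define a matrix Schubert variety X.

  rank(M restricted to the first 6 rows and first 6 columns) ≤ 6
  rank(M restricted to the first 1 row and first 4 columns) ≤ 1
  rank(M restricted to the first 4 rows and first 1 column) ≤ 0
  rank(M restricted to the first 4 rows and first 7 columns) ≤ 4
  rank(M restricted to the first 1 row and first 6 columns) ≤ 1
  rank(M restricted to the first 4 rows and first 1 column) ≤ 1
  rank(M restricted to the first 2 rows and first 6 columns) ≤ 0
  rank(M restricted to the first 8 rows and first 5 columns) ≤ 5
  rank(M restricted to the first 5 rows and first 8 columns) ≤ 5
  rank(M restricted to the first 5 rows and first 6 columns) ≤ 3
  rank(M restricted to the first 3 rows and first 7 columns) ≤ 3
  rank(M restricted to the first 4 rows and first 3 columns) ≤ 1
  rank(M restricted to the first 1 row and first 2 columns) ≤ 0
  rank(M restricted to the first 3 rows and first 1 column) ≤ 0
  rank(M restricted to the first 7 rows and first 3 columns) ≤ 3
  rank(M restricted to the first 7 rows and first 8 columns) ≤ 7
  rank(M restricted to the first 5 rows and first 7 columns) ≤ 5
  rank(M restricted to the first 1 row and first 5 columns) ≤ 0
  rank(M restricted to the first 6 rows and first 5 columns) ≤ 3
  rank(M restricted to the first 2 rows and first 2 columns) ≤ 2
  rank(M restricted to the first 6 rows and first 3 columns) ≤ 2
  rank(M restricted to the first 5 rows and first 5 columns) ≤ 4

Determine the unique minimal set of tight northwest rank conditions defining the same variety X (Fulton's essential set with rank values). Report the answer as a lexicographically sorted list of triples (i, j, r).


Rank table r_w(8×8) implied by the 22 constraints:

  R[1]: 0 0 0 0 0 0 1 1
  R[2]: 0 0 0 0 0 0 1 2
  R[3]: 0 1 1 1 1 1 2 3
  R[4]: 0 1 1 2 2 2 3 4
  R[5]: 1 2 2 3 3 3 4 5
  R[6]: 1 2 2 3 3 4 5 6
  R[7]: 1 2 3 4 4 5 6 7
  R[8]: 1 2 3 4 5 6 7 8

giving w = (7, 8, 2, 4, 1, 6, 3, 5) via Δ²R.

|D(w)|=17, |Ess(w)|=5:

[(2, 6, 0), (4, 1, 0), (4, 3, 1), (6, 3, 2), (6, 5, 3)]


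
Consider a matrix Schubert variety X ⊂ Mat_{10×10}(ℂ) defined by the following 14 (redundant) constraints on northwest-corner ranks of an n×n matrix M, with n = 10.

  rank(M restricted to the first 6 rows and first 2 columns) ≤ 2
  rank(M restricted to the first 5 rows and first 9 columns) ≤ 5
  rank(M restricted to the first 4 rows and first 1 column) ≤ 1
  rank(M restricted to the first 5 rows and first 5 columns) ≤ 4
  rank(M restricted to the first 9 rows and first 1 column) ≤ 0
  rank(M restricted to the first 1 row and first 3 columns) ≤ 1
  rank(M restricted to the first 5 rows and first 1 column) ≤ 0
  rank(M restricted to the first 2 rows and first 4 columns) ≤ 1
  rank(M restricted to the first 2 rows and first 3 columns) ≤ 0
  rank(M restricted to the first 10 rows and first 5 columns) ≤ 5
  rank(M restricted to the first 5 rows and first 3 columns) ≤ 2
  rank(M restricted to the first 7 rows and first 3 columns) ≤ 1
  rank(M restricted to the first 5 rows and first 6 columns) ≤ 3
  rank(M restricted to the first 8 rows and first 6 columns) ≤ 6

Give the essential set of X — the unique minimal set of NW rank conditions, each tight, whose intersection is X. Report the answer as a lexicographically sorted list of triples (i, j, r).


Reconstructing r_w from the 14 given conditions:

  0 0 0 1 1 1 1 1 1 1
  0 0 0 1 2 2 2 2 2 2
  0 1 1 2 3 3 3 3 3 3
  0 1 1 2 3 3 4 4 4 4
  0 1 1 2 3 3 4 5 5 5
  0 1 1 2 3 4 5 6 6 6
  0 1 1 2 3 4 5 6 7 7
  0 1 2 3 4 5 6 7 8 8
  0 1 2 3 4 5 6 7 8 9
  1 2 3 4 5 6 7 8 9 10

giving w = (4, 5, 2, 7, 8, 6, 9, 3, 10, 1) via Δ²R.

ℓ(w)=19; the 4 essential cells (i,j,r):

[(2, 3, 0), (5, 6, 3), (7, 3, 1), (9, 1, 0)]


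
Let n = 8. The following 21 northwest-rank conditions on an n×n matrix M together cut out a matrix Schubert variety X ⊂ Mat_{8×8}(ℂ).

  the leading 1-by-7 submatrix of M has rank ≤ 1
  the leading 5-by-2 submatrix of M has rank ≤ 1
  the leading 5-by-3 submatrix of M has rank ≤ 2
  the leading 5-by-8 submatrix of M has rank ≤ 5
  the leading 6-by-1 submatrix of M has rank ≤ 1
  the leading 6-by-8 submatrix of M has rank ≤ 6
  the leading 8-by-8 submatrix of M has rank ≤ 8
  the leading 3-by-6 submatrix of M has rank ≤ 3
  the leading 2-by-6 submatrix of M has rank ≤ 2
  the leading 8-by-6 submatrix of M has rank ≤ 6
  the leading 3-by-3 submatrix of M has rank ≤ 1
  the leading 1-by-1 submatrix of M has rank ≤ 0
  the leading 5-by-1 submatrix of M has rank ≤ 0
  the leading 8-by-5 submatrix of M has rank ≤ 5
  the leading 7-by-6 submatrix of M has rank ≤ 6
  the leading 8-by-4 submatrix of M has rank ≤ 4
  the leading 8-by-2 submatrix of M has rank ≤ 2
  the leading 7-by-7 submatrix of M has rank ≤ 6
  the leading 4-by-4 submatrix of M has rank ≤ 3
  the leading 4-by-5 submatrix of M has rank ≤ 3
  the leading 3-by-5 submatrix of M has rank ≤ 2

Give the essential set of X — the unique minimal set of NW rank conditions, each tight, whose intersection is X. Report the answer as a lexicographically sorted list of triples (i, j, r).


Computing R[i][j] = min implied NW-rank bound (n=8, 21 conditions):

  0 1 1 1 1 1 1 1
  0 1 1 2 2 2 2 2
  0 1 1 2 2 3 3 3
  0 1 2 3 3 4 4 4
  0 1 2 3 4 5 5 5
  1 2 3 4 5 6 6 6
  1 2 3 4 5 6 6 7
  1 2 3 4 5 6 7 8

hence w(1..8) = (2, 4, 6, 3, 5, 1, 8, 7).

|D(w)|=9, |Ess(w)|=4:

[(3, 3, 1), (3, 5, 2), (5, 1, 0), (7, 7, 6)]


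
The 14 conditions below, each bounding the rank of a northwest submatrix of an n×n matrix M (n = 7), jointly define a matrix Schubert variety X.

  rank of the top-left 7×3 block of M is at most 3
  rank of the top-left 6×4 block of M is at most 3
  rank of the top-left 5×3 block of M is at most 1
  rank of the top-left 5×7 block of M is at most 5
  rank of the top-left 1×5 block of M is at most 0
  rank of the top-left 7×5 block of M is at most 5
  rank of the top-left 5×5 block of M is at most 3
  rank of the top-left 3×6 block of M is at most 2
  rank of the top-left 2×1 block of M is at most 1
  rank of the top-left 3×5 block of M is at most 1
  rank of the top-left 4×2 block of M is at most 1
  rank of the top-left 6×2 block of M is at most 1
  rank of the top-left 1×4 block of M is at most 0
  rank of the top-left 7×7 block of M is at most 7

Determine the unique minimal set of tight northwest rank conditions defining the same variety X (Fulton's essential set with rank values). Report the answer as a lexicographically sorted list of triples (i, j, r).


Rank table r_w(7×7) implied by the 14 constraints:

  i=1: 0  0  0  0  0  1  1
  i=2: 1  1  1  1  1  2  2
  i=3: 1  1  1  1  1  2  3
  i=4: 1  1  1  2  2  3  4
  i=5: 1  1  1  2  3  4  5
  i=6: 1  1  2  3  4  5  6
  i=7: 1  2  3  4  5  6  7

giving w = (6, 1, 7, 4, 5, 3, 2) via Δ²R.

D(w) has 14 cells with 4 SE-corners; essential set:

[(1, 5, 0), (3, 5, 1), (5, 3, 1), (6, 2, 1)]


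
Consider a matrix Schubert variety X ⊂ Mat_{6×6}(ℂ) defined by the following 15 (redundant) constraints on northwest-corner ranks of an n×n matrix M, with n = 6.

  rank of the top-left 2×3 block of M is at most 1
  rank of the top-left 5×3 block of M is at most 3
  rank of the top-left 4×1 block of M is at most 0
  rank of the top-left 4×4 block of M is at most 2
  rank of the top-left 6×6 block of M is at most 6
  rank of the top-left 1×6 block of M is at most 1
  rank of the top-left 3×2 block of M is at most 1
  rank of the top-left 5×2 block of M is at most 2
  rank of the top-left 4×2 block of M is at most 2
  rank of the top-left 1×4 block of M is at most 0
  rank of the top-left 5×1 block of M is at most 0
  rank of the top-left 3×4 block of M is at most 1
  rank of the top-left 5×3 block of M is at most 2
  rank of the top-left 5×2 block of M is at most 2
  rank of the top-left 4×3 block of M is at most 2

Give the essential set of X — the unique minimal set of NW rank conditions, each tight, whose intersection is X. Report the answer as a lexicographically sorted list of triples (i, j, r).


Rank table r_w(6×6) implied by the 15 constraints:

  row 1: 0  0  0  0  1  1
  row 2: 0  1  1  1  2  2
  row 3: 0  1  1  1  2  3
  row 4: 0  1  2  2  3  4
  row 5: 0  1  2  3  4  5
  row 6: 1  2  3  4  5  6

reading off 1-entries of Δ²R: w = (5, 2, 6, 3, 4, 1).

ℓ(w)=10; the 3 essential cells (i,j,r):

[(1, 4, 0), (3, 4, 1), (5, 1, 0)]


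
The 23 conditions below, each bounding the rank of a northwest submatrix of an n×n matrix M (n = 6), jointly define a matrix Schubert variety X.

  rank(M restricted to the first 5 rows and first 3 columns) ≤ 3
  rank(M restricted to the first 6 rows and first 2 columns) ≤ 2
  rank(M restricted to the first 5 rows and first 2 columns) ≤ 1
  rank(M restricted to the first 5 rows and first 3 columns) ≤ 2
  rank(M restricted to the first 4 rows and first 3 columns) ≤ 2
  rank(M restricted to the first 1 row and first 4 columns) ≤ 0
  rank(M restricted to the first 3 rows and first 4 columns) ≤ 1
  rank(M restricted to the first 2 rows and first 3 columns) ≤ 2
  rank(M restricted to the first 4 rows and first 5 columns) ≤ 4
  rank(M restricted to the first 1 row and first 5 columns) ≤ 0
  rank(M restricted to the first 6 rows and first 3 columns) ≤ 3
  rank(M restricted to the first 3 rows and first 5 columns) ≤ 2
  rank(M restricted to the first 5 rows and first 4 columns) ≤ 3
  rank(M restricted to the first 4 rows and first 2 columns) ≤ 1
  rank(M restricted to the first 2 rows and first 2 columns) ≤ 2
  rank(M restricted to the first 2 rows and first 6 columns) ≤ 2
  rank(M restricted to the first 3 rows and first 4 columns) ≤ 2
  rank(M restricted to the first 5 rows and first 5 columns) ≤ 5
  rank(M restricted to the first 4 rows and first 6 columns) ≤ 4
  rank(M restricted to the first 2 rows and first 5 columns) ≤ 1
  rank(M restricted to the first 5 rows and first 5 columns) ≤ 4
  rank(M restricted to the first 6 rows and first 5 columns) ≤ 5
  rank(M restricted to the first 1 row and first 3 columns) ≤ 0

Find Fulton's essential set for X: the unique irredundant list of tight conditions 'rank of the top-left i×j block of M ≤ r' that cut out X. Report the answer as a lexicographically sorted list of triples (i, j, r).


The tightest implied rank at each (i,j), from the 23 conditions:

  0  0  0  0  0  1
  1  1  1  1  1  2
  1  1  1  1  2  3
  1  1  2  2  3  4
  1  1  2  3  4  5
  1  2  3  4  5  6

reading off 1-entries of Δ²R: w = (6, 1, 5, 3, 4, 2).

3 SE-corners of the 10-cell Rothe diagram give Ess(w):

[(1, 5, 0), (3, 4, 1), (5, 2, 1)]


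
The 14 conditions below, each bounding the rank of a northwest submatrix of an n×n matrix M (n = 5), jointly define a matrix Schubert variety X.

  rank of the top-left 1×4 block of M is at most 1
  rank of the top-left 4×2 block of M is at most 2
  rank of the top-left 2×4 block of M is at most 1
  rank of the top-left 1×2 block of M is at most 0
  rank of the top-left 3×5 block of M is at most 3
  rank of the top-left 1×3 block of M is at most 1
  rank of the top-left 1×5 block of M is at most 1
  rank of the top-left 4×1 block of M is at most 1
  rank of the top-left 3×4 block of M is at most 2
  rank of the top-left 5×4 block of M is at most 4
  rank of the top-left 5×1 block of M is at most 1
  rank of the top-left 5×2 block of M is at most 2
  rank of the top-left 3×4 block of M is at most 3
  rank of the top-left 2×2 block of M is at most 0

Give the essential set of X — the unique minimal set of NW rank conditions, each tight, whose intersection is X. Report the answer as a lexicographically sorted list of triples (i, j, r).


Propagating the 14 rank bounds to every northwest block:

  0 | 0 | 1 | 1 | 1
  0 | 0 | 1 | 1 | 2
  1 | 1 | 2 | 2 | 3
  1 | 2 | 3 | 3 | 4
  1 | 2 | 3 | 4 | 5

reading off 1-entries of Δ²R: w = (3, 5, 1, 2, 4).

2 SE-corners of the 5-cell Rothe diagram give Ess(w):

[(2, 2, 0), (2, 4, 1)]


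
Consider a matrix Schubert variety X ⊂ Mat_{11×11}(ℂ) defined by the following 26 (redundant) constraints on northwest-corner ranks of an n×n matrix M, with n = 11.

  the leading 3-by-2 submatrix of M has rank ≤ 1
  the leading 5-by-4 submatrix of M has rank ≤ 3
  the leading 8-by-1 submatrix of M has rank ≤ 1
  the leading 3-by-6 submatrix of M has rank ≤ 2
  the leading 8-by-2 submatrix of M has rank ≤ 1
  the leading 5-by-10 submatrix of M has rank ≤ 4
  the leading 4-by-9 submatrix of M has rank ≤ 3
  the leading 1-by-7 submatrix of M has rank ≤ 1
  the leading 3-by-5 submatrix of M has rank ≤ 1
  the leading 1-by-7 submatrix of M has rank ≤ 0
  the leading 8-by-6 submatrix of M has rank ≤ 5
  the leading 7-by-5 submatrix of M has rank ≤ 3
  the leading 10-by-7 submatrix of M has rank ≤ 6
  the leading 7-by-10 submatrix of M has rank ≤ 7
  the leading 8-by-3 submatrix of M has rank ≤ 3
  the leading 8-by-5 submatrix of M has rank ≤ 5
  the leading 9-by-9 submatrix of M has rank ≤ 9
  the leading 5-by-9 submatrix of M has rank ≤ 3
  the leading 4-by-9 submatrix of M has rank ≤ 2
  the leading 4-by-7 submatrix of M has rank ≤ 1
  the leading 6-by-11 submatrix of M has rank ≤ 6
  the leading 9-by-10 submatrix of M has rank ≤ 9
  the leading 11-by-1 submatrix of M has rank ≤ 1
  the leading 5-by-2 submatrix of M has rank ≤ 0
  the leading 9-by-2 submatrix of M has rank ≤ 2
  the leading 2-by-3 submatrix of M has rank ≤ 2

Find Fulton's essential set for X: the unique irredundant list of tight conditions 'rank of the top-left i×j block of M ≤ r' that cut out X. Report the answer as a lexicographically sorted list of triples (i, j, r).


Rank table r_w(11×11) implied by the 26 constraints:

  row 1: 0 | 0 | 0 | 0 | 0 | 0 | 0 | 1 | 1 | 1 | 1
  row 2: 0 | 0 | 1 | 1 | 1 | 1 | 1 | 2 | 2 | 2 | 2
  row 3: 0 | 0 | 1 | 1 | 1 | 1 | 1 | 2 | 2 | 3 | 3
  row 4: 0 | 0 | 1 | 1 | 1 | 1 | 1 | 2 | 2 | 3 | 4
  row 5: 0 | 0 | 1 | 2 | 2 | 2 | 2 | 3 | 3 | 4 | 5
  row 6: 1 | 1 | 2 | 3 | 3 | 3 | 3 | 4 | 4 | 5 | 6
  row 7: 1 | 1 | 2 | 3 | 3 | 4 | 4 | 5 | 5 | 6 | 7
  row 8: 1 | 1 | 2 | 3 | 4 | 5 | 5 | 6 | 6 | 7 | 8
  row 9: 1 | 2 | 3 | 4 | 5 | 6 | 6 | 7 | 7 | 8 | 9
  row 10: 1 | 2 | 3 | 4 | 5 | 6 | 6 | 7 | 8 | 9 | 10
  row 11: 1 | 2 | 3 | 4 | 5 | 6 | 7 | 8 | 9 | 10 | 11

the unique w with this rank table is (8, 3, 10, 11, 4, 1, 6, 5, 2, 9, 7).

7 SE-corners of the 29-cell Rothe diagram give Ess(w):

[(1, 7, 0), (4, 7, 1), (4, 9, 2), (5, 2, 0), (7, 5, 3), (8, 2, 1), (10, 7, 6)]


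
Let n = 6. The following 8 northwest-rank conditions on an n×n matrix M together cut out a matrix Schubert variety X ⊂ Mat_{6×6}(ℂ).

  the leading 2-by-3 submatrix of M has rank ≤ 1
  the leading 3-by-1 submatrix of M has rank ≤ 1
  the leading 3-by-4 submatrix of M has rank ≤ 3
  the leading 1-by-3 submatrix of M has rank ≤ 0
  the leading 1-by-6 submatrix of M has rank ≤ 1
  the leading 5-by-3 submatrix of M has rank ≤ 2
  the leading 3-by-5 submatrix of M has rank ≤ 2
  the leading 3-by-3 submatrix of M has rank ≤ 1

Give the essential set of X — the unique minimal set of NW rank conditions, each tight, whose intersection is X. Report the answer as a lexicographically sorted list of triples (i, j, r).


Rank table r_w(6×6) implied by the 8 constraints:

  i=1: 0  0  0  1  1  1
  i=2: 1  1  1  2  2  2
  i=3: 1  1  1  2  2  3
  i=4: 1  2  2  3  3  4
  i=5: 1  2  2  3  4  5
  i=6: 1  2  3  4  5  6

second differences of R give the permutation w = (4, 1, 6, 2, 5, 3).

4 SE-corners of the 7-cell Rothe diagram give Ess(w):

[(1, 3, 0), (3, 3, 1), (3, 5, 2), (5, 3, 2)]


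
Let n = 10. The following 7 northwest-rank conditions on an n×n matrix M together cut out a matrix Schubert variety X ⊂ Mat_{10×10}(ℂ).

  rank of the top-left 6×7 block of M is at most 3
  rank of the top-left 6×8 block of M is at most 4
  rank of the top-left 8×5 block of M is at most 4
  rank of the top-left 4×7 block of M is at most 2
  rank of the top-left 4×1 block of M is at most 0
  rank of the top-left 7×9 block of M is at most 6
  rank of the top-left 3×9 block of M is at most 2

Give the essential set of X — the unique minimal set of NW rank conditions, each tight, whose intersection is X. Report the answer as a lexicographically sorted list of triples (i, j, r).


Recovering R(i,j) via the rank-extension bound from the 7 conditions:

  i=1: 0  1  1  1  1  1  1  1  1  1
  i=2: 0  1  2  2  2  2  2  2  2  2
  i=3: 0  1  2  2  2  2  2  2  2  3
  i=4: 0  1  2  2  2  2  2  3  3  4
  i=5: 1  2  3  3  3  3  3  4  4  5
  i=6: 1  2  3  3  3  3  3  4  5  6
  i=7: 1  2  3  4  4  4  4  5  6  7
  i=8: 1  2  3  4  4  5  5  6  7  8
  i=9: 1  2  3  4  5  6  6  7  8  9
  i=10: 1  2  3  4  5  6  7  8  9  10

giving w = (2, 3, 10, 8, 1, 9, 4, 6, 5, 7) via Δ²R.

Fulton essential set (5 of the 19 Rothe cells):

[(3, 9, 2), (4, 1, 0), (4, 7, 2), (6, 7, 3), (8, 5, 4)]


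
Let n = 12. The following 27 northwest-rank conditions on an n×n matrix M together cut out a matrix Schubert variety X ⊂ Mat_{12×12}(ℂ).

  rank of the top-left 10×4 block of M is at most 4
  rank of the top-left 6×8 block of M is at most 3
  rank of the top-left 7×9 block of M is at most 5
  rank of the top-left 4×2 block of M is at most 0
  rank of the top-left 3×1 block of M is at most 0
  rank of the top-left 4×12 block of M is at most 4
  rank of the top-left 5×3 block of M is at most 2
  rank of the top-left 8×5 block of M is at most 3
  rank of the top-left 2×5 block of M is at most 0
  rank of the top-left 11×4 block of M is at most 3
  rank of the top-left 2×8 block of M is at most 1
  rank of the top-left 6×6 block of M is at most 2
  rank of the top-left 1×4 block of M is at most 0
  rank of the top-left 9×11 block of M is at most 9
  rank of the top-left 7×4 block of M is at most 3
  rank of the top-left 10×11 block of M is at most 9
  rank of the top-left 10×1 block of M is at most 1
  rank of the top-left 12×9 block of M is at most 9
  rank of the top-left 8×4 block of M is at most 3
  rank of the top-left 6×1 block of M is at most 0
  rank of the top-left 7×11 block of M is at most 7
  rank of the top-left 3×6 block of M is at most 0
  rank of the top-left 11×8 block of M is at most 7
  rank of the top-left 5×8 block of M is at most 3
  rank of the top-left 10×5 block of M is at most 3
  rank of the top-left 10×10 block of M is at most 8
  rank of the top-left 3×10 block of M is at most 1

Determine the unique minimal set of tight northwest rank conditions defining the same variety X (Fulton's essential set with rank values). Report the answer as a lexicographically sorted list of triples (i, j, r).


Reconstructing r_w from the 27 given conditions:

  i=1: 0 0 0 0 0 0 1 1 1 1 1 1
  i=2: 0 0 0 0 0 0 1 1 1 1 2 2
  i=3: 0 0 0 0 0 0 1 1 1 1 2 3
  i=4: 0 0 1 1 1 1 2 2 2 2 3 4
  i=5: 0 1 2 2 2 2 3 3 3 3 4 5
  i=6: 0 1 2 2 2 2 3 3 4 4 5 6
  i=7: 1 2 3 3 3 3 4 4 5 5 6 7
  i=8: 1 2 3 3 3 4 5 5 6 6 7 8
  i=9: 1 2 3 3 3 4 5 6 7 7 8 9
  i=10: 1 2 3 3 3 4 5 6 7 8 9 10
  i=11: 1 2 3 3 4 5 6 7 8 9 10 11
  i=12: 1 2 3 4 5 6 7 8 9 10 11 12

so w = (7, 11, 12, 3, 2, 9, 1, 6, 8, 10, 5, 4).

8 SE-corners of the 39-cell Rothe diagram give Ess(w):

[(3, 6, 0), (3, 10, 1), (4, 2, 0), (6, 1, 0), (6, 6, 2), (6, 8, 3), (10, 5, 3), (11, 4, 3)]


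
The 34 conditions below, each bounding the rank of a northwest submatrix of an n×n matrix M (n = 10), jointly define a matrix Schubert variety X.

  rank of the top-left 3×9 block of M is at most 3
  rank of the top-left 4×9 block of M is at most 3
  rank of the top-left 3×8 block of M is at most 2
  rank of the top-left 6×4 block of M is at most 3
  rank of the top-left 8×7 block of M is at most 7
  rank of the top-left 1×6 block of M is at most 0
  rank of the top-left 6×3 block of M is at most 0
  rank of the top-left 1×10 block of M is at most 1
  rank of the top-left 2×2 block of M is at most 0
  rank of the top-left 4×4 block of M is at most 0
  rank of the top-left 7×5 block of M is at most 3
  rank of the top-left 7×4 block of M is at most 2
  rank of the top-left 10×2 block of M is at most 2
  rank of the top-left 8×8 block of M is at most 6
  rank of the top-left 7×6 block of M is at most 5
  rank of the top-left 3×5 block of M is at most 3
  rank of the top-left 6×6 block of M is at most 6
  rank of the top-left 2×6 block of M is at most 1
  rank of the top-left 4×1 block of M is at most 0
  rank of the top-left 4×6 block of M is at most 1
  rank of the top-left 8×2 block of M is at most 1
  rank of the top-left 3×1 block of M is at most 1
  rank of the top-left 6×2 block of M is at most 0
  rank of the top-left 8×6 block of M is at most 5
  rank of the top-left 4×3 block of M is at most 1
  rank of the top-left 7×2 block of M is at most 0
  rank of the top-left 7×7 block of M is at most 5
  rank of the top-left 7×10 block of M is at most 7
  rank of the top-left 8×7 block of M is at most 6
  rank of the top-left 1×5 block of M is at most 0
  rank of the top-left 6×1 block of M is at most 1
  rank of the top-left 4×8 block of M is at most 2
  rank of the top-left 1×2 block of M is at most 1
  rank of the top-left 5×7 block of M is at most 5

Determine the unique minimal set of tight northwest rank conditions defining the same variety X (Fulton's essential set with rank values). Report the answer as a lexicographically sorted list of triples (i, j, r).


Propagating the 34 rank bounds to every northwest block:

  R[1]: 0 0 0 0 0 0 1 1 1 1
  R[2]: 0 0 0 0 1 1 2 2 2 2
  R[3]: 0 0 0 0 1 1 2 2 3 3
  R[4]: 0 0 0 0 1 1 2 2 3 4
  R[5]: 0 0 0 1 2 2 3 3 4 5
  R[6]: 0 0 0 1 2 3 4 4 5 6
  R[7]: 0 0 1 2 3 4 5 5 6 7
  R[8]: 1 1 2 3 4 5 6 6 7 8
  R[9]: 1 2 3 4 5 6 7 7 8 9
  R[10]: 1 2 3 4 5 6 7 8 9 10

so w = (7, 5, 9, 10, 4, 6, 3, 1, 2, 8).

Rothe diagram D(w) (30 cells), 6 SE-corners (essential conditions):

[(1, 6, 0), (4, 4, 0), (4, 6, 1), (4, 8, 2), (6, 3, 0), (7, 2, 0)]
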